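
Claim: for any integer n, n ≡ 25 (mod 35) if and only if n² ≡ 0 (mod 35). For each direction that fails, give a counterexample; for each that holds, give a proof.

Forward direction. This fails: take n = 25. Then 25 ≡ 25 (mod 35), but 25² = 625 ≡ 30 (mod 35), not 0.

Converse. This fails: take n = 0. Then 0² = 0 ≡ 0 (mod 35), yet 0 ≡ 0 (mod 35), not 25.

(⇒) fails and (⇐) fails.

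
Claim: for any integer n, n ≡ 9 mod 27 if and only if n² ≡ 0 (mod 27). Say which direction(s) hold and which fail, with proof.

(→) Suppose n ≡ 9 mod 27. Write n = 27j + 9. Then (27j + 9)² = 729j² + 486j + 81 = 27(27j² + 18j + 3) + 0, so n² ≡ 0 (mod 27).

(←) This fails: take n = 0. Then 0² = 0 ≡ 0 (mod 27), yet 0 ≡ 0 (mod 27), not 9.

Only the forward direction holds.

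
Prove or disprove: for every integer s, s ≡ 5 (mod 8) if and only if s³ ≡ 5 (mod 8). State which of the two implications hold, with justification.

The biconditional holds.

(⇒) Suppose s ≡ 5 (mod 8). Write s = 8j + 5. Then (8j + 5)³ = 512j³ + 960j² + 600j + 125 = 8(64j³ + 120j² + 75j + 15) + 5, so s³ ≡ 5 (mod 8).

(⇐) For the converse, argue contrapositively. If s ≢ 5 (mod 8), then s is congruent to one of 0, 1, 2, 3, 4, 6, 7 modulo 8, and these give s³ ≡ 0, 1, 0, 3, 0, 0, 7 respectively — never 5.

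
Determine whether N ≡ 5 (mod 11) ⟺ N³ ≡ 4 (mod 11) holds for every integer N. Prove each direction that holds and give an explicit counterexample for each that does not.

Equivalent; both directions hold.

Forward direction. Suppose N ≡ 5 (mod 11). Write N = 11j + 5. Then (11j + 5)³ = 1331j³ + 1815j² + 825j + 125 = 11(121j³ + 165j² + 75j + 11) + 4, so N³ ≡ 4 (mod 11).

Converse. Suppose N³ ≡ 4 (mod 11). The only residue r in {0, …, 10} with r³ ≡ 4 (mod 11) is r = 5, so N ≡ 5 (mod 11).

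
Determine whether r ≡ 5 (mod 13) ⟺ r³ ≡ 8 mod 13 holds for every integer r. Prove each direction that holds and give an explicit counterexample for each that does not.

(←) This fails: take r = 2. Then 2³ = 8 ≡ 8 (mod 13), yet 2 ≡ 2 (mod 13), not 5.

(→) Suppose r ≡ 5 (mod 13). Write r = 13j + 5. Then (13j + 5)³ = 2197j³ + 2535j² + 975j + 125 = 13(169j³ + 195j² + 75j + 9) + 8, so r³ ≡ 8 (mod 13).

Not equivalent: only (⇒) holds.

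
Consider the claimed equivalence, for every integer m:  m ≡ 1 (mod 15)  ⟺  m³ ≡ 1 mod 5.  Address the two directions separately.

(⇒) holds; (⇐) fails.

(⟸) This fails: take m = 6. Then 6³ = 216 ≡ 1 (mod 5), yet 6 ≡ 6 (mod 15), not 1.

(⟹) Suppose m ≡ 1 (mod 15). Then m³ ≡ 1³ = 1 (mod 15), and since 5 ∣ 15, also m³ ≡ 1 (mod 5).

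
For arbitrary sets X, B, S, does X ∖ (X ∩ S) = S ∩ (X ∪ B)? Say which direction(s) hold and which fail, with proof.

(⊆) fails and (⊇) fails.

(⟹) This inclusion fails. Take X = {1}, B = ∅, S = ∅; then 1 ∈ X ∖ (X ∩ S) but 1 ∉ S ∩ (X ∪ B).

(⟸) This inclusion fails. Take X = {1}, B = ∅, S = {1}; then 1 ∈ S ∩ (X ∪ B) but 1 ∉ X ∖ (X ∩ S).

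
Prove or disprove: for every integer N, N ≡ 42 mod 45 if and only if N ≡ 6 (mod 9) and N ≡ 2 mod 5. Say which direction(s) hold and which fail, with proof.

[⇒] Suppose N ≡ 42 (mod 45); write N = 45j + 42. Since 9 ∣ 45, reducing mod 9 gives N ≡ 42 ≡ 6 (mod 9); since 5 ∣ 45, reducing mod 5 gives N ≡ 42 ≡ 2 (mod 5).

[⇐] Conversely, if N ≡ 6 (mod 9) and N ≡ 2 (mod 5), then by the Chinese remainder theorem N ≡ 42 (mod 45). This is exactly N ≡ 42 (mod 45).

Equivalent; both directions hold.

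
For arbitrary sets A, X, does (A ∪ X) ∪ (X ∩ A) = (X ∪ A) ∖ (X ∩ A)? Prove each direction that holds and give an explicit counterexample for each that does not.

(⊆) This inclusion fails. Take A = {1}, X = {1}; then 1 ∈ (A ∪ X) ∪ (X ∩ A) but 1 ∉ (X ∪ A) ∖ (X ∩ A).

(⊇) Let x ∈ (X ∪ A) ∖ (X ∩ A). Then either x ∈ A and x ∉ X; or x ∈ X and x ∉ A. In each case x ∈ (A ∪ X) ∪ (X ∩ A), so (X ∪ A) ∖ (X ∩ A) ⊆ (A ∪ X) ∪ (X ∩ A).

(⊆) fails; (⊇) holds.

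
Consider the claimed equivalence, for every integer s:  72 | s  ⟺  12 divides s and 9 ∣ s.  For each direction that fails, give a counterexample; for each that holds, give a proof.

Forward direction. If 72 ∣ s, write s = 72q. Since 72 = 6·12, s = 12·(6q), so 12 ∣ s; and since 72 = 8·9, s = 9·(8q), so 9 ∣ s.

Converse. This fails: take s = 36. Both 12 ∣ 36 and 9 ∣ 36, yet 36 is not a multiple of 72 (since 36 = 0·72 + 36), so 72 ∤ 36.

The forward direction holds; the converse fails.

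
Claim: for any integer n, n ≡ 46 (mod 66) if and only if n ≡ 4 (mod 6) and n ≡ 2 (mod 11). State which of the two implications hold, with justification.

Forward direction. Suppose n ≡ 46 (mod 66); write n = 66j + 46. Since 6 ∣ 66, reducing mod 6 gives n ≡ 46 ≡ 4 (mod 6); since 11 ∣ 66, reducing mod 11 gives n ≡ 46 ≡ 2 (mod 11).

Converse. If n ≡ 4 (mod 6) and n ≡ 2 (mod 11), then by the Chinese remainder theorem n ≡ 46 (mod 66). This is exactly n ≡ 46 (mod 66).

Both directions hold; the statement is true.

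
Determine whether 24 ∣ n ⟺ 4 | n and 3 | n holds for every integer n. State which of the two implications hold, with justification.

(⇒) holds; (⇐) fails.

(⟸) This fails: take n = 12. Both 4 ∣ 12 and 3 ∣ 12, yet 12 is not a multiple of 24 (since 12 = 0·24 + 12), so 24 ∤ 12.

(⟹) If 24 ∣ n, write n = 24q. Since 24 = 6·4, n = 4·(6q), so 4 ∣ n; and since 24 = 8·3, n = 3·(8q), so 3 ∣ n.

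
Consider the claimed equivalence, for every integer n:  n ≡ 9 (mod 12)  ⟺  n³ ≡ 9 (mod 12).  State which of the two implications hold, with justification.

(→) Suppose n ≡ 9 (mod 12). Write n = 12j + 9. Then (12j + 9)³ = 1728j³ + 3888j² + 2916j + 729 = 12(144j³ + 324j² + 243j + 60) + 9, so n³ ≡ 9 (mod 12).

(←) Conversely, suppose n³ ≡ 9 (mod 12). The only residue r in {0, …, 11} with r³ ≡ 9 (mod 12) is r = 9, so n ≡ 9 (mod 12).

Both directions hold.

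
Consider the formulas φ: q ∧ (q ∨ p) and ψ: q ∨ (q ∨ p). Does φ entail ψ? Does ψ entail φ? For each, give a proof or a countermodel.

Only the forward direction holds.

(⇒) Assume the antecedent. If q is true, q ∨ (q ∨ p) reduces to true regardless of the other variables. If q is false, the antecedent cannot hold. Either way q ∨ (q ∨ p) holds.

(⇐) This fails. Under q = F, p = T, the left side is false but the right side is true.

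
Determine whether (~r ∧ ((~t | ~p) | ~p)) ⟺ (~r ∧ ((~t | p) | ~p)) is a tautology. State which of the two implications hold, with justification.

Only the forward implication holds.

(⇒) Assume the antecedent. If p is true, the antecedent forces (p = T, r = F, t = F), and ~r ∧ ((~t | p) | ~p) holds there. If p is false, the antecedent forces (p = F, r = F, t = F) or (p = F, r = F, t = T), and ~r ∧ ((~t | p) | ~p) holds there. Either way ~r ∧ ((~t | p) | ~p) holds.

(⇐) This fails. Under p = T, r = F, t = T, the left side is false but the right side is true.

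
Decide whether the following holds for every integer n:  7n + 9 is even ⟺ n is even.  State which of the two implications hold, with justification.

Forward direction. This fails: n = 5 gives 7n + 9 = 44, which is even, but 5 is odd, not even.

Converse. This also fails: n = 2 is even, but 7n + 9 = 23 is odd, not even.

Neither direction holds.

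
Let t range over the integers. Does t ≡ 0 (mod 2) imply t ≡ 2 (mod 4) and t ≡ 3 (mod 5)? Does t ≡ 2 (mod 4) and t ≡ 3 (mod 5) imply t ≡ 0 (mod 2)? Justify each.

(→) This fails: t = 0 gives 0 ≡ 0 (mod 2) but 0 ≡ 0 (mod 4), so the conjunction on the right does not hold.

(←) Conversely, if t ≡ 2 (mod 4) and t ≡ 3 (mod 5), then by the Chinese remainder theorem t ≡ 18 (mod 20). Since 18 ≡ 0 (mod 2) and 2 ∣ 20, we get t ≡ 0 (mod 2).

Only the reverse direction holds.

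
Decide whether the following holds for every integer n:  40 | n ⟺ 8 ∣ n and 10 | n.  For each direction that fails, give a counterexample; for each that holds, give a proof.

Converse. Suppose 8 ∣ n and 10 ∣ n. Any common multiple of 8 and 10 is a multiple of their lcm; here lcm(8, 10) = 8·10/gcd(8, 10) = 80/2 = 40, so 40 ∣ n.

Forward direction. If 40 ∣ n, write n = 40q. Since 40 = 5·8, n = 8·(5q), so 8 ∣ n; and since 40 = 4·10, n = 10·(4q), so 10 ∣ n.

Both directions hold; the statement is true.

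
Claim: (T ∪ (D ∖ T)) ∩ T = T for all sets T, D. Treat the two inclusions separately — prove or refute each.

(⊆) Let x ∈ (T ∪ (D ∖ T)) ∩ T. Then either x ∈ T and x ∉ D; or x ∈ T ∩ D. In each case x ∈ T, so (T ∪ (D ∖ T)) ∩ T ⊆ T.

(⊇) Let x ∈ T. Then either x ∈ T and x ∉ D; or x ∈ T ∩ D. In each case x ∈ (T ∪ (D ∖ T)) ∩ T, so T ⊆ (T ∪ (D ∖ T)) ∩ T.

The two sets are equal.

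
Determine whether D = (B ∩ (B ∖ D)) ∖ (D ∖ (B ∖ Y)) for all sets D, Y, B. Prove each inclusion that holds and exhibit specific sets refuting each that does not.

(⊆) fails and (⊇) fails.

(⟹) This inclusion fails. Take D = {1}, Y = ∅, B = ∅; then 1 ∈ D but 1 ∉ (B ∩ (B ∖ D)) ∖ (D ∖ (B ∖ Y)).

(⟸) This inclusion fails. Take D = ∅, Y = ∅, B = {1}; then 1 ∈ (B ∩ (B ∖ D)) ∖ (D ∖ (B ∖ Y)) but 1 ∉ D.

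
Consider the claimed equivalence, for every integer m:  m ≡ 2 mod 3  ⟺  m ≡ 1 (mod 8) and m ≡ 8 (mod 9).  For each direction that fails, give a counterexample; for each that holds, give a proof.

Only the converse holds.

(←) If m ≡ 1 (mod 8) and m ≡ 8 (mod 9), then by the Chinese remainder theorem m ≡ 17 (mod 72). Since 17 ≡ 2 (mod 3) and 3 ∣ 72, we get m ≡ 2 (mod 3).

(→) This fails: m = 2 gives 2 ≡ 2 (mod 3) but 2 ≡ 2 (mod 8), so the conjunction on the right does not hold.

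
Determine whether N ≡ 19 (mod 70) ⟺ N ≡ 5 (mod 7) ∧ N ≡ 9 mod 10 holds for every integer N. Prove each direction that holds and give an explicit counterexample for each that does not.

Both directions hold; the statement is true.

(⟹) Suppose N ≡ 19 (mod 70); write N = 70j + 19. Since 7 ∣ 70, reducing mod 7 gives N ≡ 19 ≡ 5 (mod 7); since 10 ∣ 70, reducing mod 10 gives N ≡ 19 ≡ 9 (mod 10).

(⟸) Conversely, if N ≡ 5 (mod 7) and N ≡ 9 (mod 10), then by the Chinese remainder theorem N ≡ 19 (mod 70). This is exactly N ≡ 19 (mod 70).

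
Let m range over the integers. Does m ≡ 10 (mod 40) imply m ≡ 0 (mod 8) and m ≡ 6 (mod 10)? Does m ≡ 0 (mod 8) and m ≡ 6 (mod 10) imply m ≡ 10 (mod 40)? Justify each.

[⇒] This fails: m = 10 gives 10 ≡ 10 (mod 40) but 10 ≡ 2 (mod 8), so the conjunction on the right does not hold.

[⇐] This fails: m = 16 satisfies both congruences on the right (16 ≡ 0 mod 8 and 16 ≡ 6 mod 10) yet 16 ≡ 16 (mod 40), not 10.

Neither direction holds.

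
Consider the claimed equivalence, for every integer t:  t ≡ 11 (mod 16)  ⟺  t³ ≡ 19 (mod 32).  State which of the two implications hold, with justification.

Not equivalent: only (⇐) holds.

(⇒) This fails: take t = 27. Then 27 ≡ 11 (mod 16), but 27³ = 19683 ≡ 3 (mod 32), not 19.

(⇐) Conversely, the residues r modulo 32 with r³ ≡ 19 (mod 32) are exactly {11}, and each is ≡ 11 (mod 16).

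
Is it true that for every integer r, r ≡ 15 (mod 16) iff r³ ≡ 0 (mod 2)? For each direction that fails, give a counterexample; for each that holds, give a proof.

[⇒] This fails: take r = 15. Then 15 ≡ 15 (mod 16), but 15³ = 3375 ≡ 1 (mod 2), not 0.

[⇐] This fails: take r = 0. Then 0³ = 0 ≡ 0 (mod 2), yet 0 ≡ 0 (mod 16), not 15.

Neither direction holds.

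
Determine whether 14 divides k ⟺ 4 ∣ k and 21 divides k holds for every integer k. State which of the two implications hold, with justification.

Only the converse holds.

(⟸) Suppose 4 ∣ k and 21 ∣ k. Any common multiple of 4 and 21 is a multiple of their lcm; here gcd(4, 21) = 1, so lcm(4, 21) = 4·21 = 84, so 84 ∣ k. Since 14 ∣ 84, it follows that 14 ∣ k.

(⟹) This fails: take k = 14. Certainly 14 ∣ 14, but 4 ∤ 14.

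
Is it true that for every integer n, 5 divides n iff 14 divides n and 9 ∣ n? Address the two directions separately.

(⇒) This fails: take n = 5. Certainly 5 ∣ 5, but 14 ∤ 5.

(⇐) This fails: take n = 126. Both 14 ∣ 126 and 9 ∣ 126, yet 126 is not a multiple of 5 (since 126 = 25·5 + 1), so 5 ∤ 126.

(⇒) fails and (⇐) fails.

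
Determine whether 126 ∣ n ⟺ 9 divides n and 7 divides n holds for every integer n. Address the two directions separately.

(⇒) holds; (⇐) fails.

(⟹) If 126 ∣ n, write n = 126q. Since 126 = 14·9, n = 9·(14q), so 9 ∣ n; and since 126 = 18·7, n = 7·(18q), so 7 ∣ n.

(⟸) This fails: take n = 63. Both 9 ∣ 63 and 7 ∣ 63, yet 63 is not a multiple of 126 (since 63 = 0·126 + 63), so 126 ∤ 63.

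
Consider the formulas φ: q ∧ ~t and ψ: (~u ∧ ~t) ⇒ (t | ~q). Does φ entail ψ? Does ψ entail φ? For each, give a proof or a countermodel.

(⇒) fails and (⇐) fails.

Forward direction. This fails. Under u = F, q = T, t = F, the left side is true but the right side is false.

Converse. This fails. Under u = F, q = F, t = F, the left side is false but the right side is true.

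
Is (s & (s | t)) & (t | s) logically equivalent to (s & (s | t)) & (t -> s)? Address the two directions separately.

Forward direction. Assume the antecedent. If t is true, the antecedent forces (t = T, s = T), and (s & (s | t)) & (t -> s) holds there. If t is false, the antecedent forces (t = F, s = T), and (s & (s | t)) & (t -> s) holds there. Either way (s & (s | t)) & (t -> s) holds.

Converse. Assume the antecedent. If t is true, the antecedent forces (t = T, s = T), and (s & (s | t)) & (t | s) holds there. If t is false, the antecedent forces (t = F, s = T), and (s & (s | t)) & (t | s) holds there. Either way (s & (s | t)) & (t | s) holds.

Equivalent; both directions hold.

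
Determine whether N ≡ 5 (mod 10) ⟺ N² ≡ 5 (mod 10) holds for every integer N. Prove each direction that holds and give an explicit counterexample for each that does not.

Both directions hold.

(←) For the converse, argue contrapositively. If N ≢ 5 (mod 10), then N is congruent to one of 0, 1, 2, 3, 4, 6, 7, 8, 9 modulo 10, and these give N² ≡ 0, 1, 4, 9, 6, 6, 9, 4, 1 respectively — never 5.

(→) Suppose N ≡ 5 (mod 10). Write N = 10j + 5. Then (10j + 5)² = 100j² + 100j + 25 = 10(10j² + 10j + 2) + 5, so N² ≡ 5 (mod 10).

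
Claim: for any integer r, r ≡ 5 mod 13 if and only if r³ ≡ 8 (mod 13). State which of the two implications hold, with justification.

(⇒) holds; (⇐) fails.

[⇒] Suppose r ≡ 5 mod 13. Write r = 13j + 5. Then (13j + 5)³ = 2197j³ + 2535j² + 975j + 125 = 13(169j³ + 195j² + 75j + 9) + 8, so r³ ≡ 8 (mod 13).

[⇐] This fails: take r = 2. Then 2³ = 8 ≡ 8 (mod 13), yet 2 ≡ 2 (mod 13), not 5.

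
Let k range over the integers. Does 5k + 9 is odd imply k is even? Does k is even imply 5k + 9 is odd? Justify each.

Forward direction. Suppose 5k + 9 is odd. Since 5 is odd, 5k and k have the same parity, so 5k + 9 ≡ k + 9 (mod 2). As 9 is odd, 5k + 9 is odd exactly when k is even. Thus k is even.

Converse. Suppose k is even; write k = 2j. Then 5k + 9 = 5·(2j) + 9 = 2·5j + 9, which is odd.

Both directions hold.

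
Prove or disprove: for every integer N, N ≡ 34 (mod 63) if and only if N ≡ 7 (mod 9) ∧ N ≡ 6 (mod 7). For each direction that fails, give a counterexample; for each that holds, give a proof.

(⇒) Suppose N ≡ 34 (mod 63); write N = 63j + 34. Since 9 ∣ 63, reducing mod 9 gives N ≡ 34 ≡ 7 (mod 9); since 7 ∣ 63, reducing mod 7 gives N ≡ 34 ≡ 6 (mod 7).

(⇐) Conversely, if N ≡ 7 (mod 9) and N ≡ 6 (mod 7), then by the Chinese remainder theorem N ≡ 34 (mod 63). This is exactly N ≡ 34 (mod 63).

Both directions hold; the statement is true.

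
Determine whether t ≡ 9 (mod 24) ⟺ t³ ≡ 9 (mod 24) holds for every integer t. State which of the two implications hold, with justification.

Equivalent; both directions hold.

(⟹) Suppose t ≡ 9 (mod 24). Write t = 24j + 9. Then (24j + 9)³ = 13824j³ + 15552j² + 5832j + 729 = 24(576j³ + 648j² + 243j + 30) + 9, so t³ ≡ 9 (mod 24).

(⟸) Conversely, suppose t³ ≡ 9 (mod 24). The only residue r in {0, …, 23} with r³ ≡ 9 (mod 24) is r = 9, so t ≡ 9 (mod 24).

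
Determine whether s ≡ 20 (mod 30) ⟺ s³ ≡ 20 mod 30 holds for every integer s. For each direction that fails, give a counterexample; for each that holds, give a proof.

The biconditional holds.

(⟹) Suppose s ≡ 20 (mod 30). Write s = 30j + 20. Then (30j + 20)³ = 27000j³ + 54000j² + 36000j + 8000 = 30(900j³ + 1800j² + 1200j + 266) + 20, so s³ ≡ 20 (mod 30).

(⟸) Conversely, suppose s³ ≡ 20 (mod 30). The only residue r in {0, …, 29} with r³ ≡ 20 (mod 30) is r = 20, so s ≡ 20 (mod 30).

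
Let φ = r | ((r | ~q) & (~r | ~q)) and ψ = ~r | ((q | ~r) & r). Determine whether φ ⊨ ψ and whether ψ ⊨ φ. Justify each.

[⇒] This fails. Under q = F, r = T, the left side is true but the right side is false.

[⇐] This fails. Under q = T, r = F, the left side is false but the right side is true.

Neither direction holds.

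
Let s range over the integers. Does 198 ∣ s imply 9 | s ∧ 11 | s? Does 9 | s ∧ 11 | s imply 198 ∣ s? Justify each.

(⇒) holds; (⇐) fails.

(⇒) If 198 ∣ s, write s = 198q. Since 198 = 22·9, s = 9·(22q), so 9 ∣ s; and since 198 = 18·11, s = 11·(18q), so 11 ∣ s.

(⇐) This fails: take s = 99. Both 9 ∣ 99 and 11 ∣ 99, yet 99 is not a multiple of 198 (since 99 = 0·198 + 99), so 198 ∤ 99.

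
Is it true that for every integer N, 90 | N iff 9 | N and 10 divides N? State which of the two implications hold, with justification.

Both implications hold.

(⟹) If 90 ∣ N, write N = 90q. Since 90 = 10·9, N = 9·(10q), so 9 ∣ N; and since 90 = 9·10, N = 10·(9q), so 10 ∣ N.

(⟸) Suppose 9 ∣ N and 10 ∣ N. Any common multiple of 9 and 10 is a multiple of their lcm; here gcd(9, 10) = 1, so lcm(9, 10) = 9·10 = 90, so 90 ∣ N.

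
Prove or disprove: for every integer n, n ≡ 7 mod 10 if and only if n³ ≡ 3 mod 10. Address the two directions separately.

Both implications hold.

Forward direction. Suppose n ≡ 7 mod 10. Write n = 10j + 7. Then (10j + 7)³ = 1000j³ + 2100j² + 1470j + 343 = 10(100j³ + 210j² + 147j + 34) + 3, so n³ ≡ 3 (mod 10).

Converse. For the converse, argue contrapositively. If n ≢ 7 (mod 10), then n is congruent to one of 0, 1, 2, 3, 4, 5, 6, 8, 9 modulo 10, and these give n³ ≡ 0, 1, 8, 7, 4, 5, 6, 2, 9 respectively — never 3.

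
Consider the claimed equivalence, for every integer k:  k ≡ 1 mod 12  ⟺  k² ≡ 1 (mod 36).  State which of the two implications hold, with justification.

(⇒) fails and (⇐) fails.

[⇒] This fails: take k = 13. Then 13 ≡ 1 (mod 12), but 13² = 169 ≡ 25 (mod 36), not 1.

[⇐] This fails: take k = 17. Then 17² = 289 ≡ 1 (mod 36), yet 17 ≡ 5 (mod 12), not 1.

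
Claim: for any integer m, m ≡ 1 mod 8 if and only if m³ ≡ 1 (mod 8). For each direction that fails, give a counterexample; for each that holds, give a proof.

Both directions hold; the statement is true.

(⟹) Suppose m ≡ 1 mod 8. Write m = 8j + 1. Then (8j + 1)³ = 512j³ + 192j² + 24j + 1 = 8(64j³ + 24j² + 3j) + 1, so m³ ≡ 1 (mod 8).

(⟸) Conversely, suppose m³ ≡ 1 (mod 8). The only residue r in {0, …, 7} with r³ ≡ 1 (mod 8) is r = 1, so m ≡ 1 (mod 8).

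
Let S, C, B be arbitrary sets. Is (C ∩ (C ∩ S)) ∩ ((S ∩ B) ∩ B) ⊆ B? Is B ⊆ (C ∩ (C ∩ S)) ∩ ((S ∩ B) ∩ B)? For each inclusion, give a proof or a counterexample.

(⊆) Let x ∈ (C ∩ (C ∩ S)) ∩ ((S ∩ B) ∩ B). Then x ∈ S ∩ C ∩ B, from which x ∈ B.

(⊇) This inclusion fails. Take S = ∅, C = ∅, B = {1}; then 1 ∈ B but 1 ∉ (C ∩ (C ∩ S)) ∩ ((S ∩ B) ∩ B).

Only the forward inclusion holds.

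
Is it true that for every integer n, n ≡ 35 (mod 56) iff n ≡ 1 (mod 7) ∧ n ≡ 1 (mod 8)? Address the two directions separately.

Both directions fail.

[⇒] This fails: n = 35 gives 35 ≡ 35 (mod 56) but 35 ≡ 0 (mod 7), so the conjunction on the right does not hold.

[⇐] This fails: n = 1 satisfies both congruences on the right (1 ≡ 1 mod 7 and 1 ≡ 1 mod 8) yet 1 ≡ 1 (mod 56), not 35.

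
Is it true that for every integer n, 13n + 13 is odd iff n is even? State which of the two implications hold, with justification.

[⇒] Suppose 13n + 13 is odd. Since 13 is odd, 13n and n have the same parity, so 13n + 13 ≡ n + 13 (mod 2). As 13 is odd, 13n + 13 is odd exactly when n is even. Thus n is even.

[⇐] Conversely, suppose n is even; write n = 2j. Then 13n + 13 = 13·(2j) + 13 = 2·13j + 13, which is odd.

The biconditional holds.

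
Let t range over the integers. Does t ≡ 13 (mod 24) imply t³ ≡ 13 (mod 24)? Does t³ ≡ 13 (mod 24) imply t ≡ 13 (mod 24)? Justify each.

Both directions hold.

Converse. Suppose t³ ≡ 13 (mod 24). The only residue r in {0, …, 23} with r³ ≡ 13 (mod 24) is r = 13, so t ≡ 13 (mod 24).

Forward direction. Suppose t ≡ 13 (mod 24). Write t = 24j + 13. Then (24j + 13)³ = 13824j³ + 22464j² + 12168j + 2197 = 24(576j³ + 936j² + 507j + 91) + 13, so t³ ≡ 13 (mod 24).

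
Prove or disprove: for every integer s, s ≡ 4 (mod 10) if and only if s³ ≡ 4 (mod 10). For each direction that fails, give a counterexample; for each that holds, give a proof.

Both directions hold.

[⇐] Suppose s³ ≡ 4 (mod 10). The only residue r in {0, …, 9} with r³ ≡ 4 (mod 10) is r = 4, so s ≡ 4 (mod 10).

[⇒] Suppose s ≡ 4 (mod 10). Write s = 10j + 4. Then (10j + 4)³ = 1000j³ + 1200j² + 480j + 64 = 10(100j³ + 120j² + 48j + 6) + 4, so s³ ≡ 4 (mod 10).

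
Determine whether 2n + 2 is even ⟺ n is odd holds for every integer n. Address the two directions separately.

(→) This fails: take n = 2. Then 2n + 2 = 6, which is even, yet n = 2 is even, not odd.

(←) Suppose n is odd. Since 2 is even, 2n is even for every n, so 2n + 2 has the same parity as 2, which is even. Hence 2n + 2 is even.

Only the converse holds.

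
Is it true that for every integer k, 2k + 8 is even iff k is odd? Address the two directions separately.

The forward direction fails; the converse holds.

(→) This fails: take k = 2. Then 2k + 8 = 12, which is even, yet k = 2 is even, not odd.

(←) Suppose k is odd. Since 2 is even, 2k is even for every k, so 2k + 8 has the same parity as 8, which is even. Hence 2k + 8 is even.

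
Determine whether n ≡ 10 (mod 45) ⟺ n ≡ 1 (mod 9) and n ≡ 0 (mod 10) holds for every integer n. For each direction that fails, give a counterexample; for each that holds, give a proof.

(⟸) If n ≡ 1 (mod 9) and n ≡ 0 (mod 10), then by the Chinese remainder theorem n ≡ 10 (mod 90). Since 10 ≡ 10 (mod 45) and 45 ∣ 90, we get n ≡ 10 (mod 45).

(⟹) This fails: n = 55 gives 55 ≡ 10 (mod 45) but 55 ≡ 5 (mod 10), so the conjunction on the right does not hold.

Only the reverse direction holds.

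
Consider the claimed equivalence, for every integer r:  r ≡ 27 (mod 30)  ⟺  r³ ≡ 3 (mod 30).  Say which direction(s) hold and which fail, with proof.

The biconditional holds.

(⇒) Suppose r ≡ 27 (mod 30). Write r = 30j + 27. Then (30j + 27)³ = 27000j³ + 72900j² + 65610j + 19683 = 30(900j³ + 2430j² + 2187j + 656) + 3, so r³ ≡ 3 (mod 30).

(⇐) Conversely, suppose r³ ≡ 3 (mod 30). The only residue r in {0, …, 29} with r³ ≡ 3 (mod 30) is r = 27, so r ≡ 27 (mod 30).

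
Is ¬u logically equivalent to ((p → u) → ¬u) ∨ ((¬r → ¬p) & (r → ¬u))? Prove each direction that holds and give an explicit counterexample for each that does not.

(⇒) Assume the antecedent. If p is true, the antecedent forces (p = T, u = F, r = F) or (p = T, u = F, r = T), and the consequent holds there. If p is false, the antecedent forces (p = F, u = F, r = F) or (p = F, u = F, r = T), and the consequent holds there. Either way the consequent holds.

(⇐) This fails. Under p = F, u = T, r = F, the left side is false but the right side is true.

The forward direction holds; the converse fails.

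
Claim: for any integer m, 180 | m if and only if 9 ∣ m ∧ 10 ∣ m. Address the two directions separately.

The forward direction holds; the converse fails.

(→) If 180 ∣ m, write m = 180q. Since 180 = 20·9, m = 9·(20q), so 9 ∣ m; and since 180 = 18·10, m = 10·(18q), so 10 ∣ m.

(←) This fails: take m = 90. Both 9 ∣ 90 and 10 ∣ 90, yet 90 is not a multiple of 180 (since 90 = 0·180 + 90), so 180 ∤ 90.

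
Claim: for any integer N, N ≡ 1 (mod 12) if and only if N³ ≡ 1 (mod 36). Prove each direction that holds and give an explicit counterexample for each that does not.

Both implications hold.

(⇒) Suppose N ≡ 1 (mod 12). Working modulo 36, N ∈ {1, 13, 25}; for each such r, r³ ≡ 1 (mod 36).

(⇐) Conversely, the residues r modulo 36 with r³ ≡ 1 (mod 36) are exactly {1, 13, 25}, and each is ≡ 1 (mod 12).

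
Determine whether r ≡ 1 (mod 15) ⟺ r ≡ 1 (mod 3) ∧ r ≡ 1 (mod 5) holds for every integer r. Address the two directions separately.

Both directions hold; the statement is true.

(⇒) Suppose r ≡ 1 (mod 15); write r = 15j + 1. Since 3 ∣ 15, reducing mod 3 gives r ≡ 1 (mod 3); since 5 ∣ 15, reducing mod 5 gives r ≡ 1 (mod 5).

(⇐) Conversely, if r ≡ 1 (mod 3) and r ≡ 1 (mod 5), then by the Chinese remainder theorem r ≡ 1 (mod 15). This is exactly r ≡ 1 (mod 15).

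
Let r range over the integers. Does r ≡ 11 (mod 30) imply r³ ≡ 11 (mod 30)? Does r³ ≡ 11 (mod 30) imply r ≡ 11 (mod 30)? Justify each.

[⇒] Suppose r ≡ 11 (mod 30). Write r = 30j + 11. Then (30j + 11)³ = 27000j³ + 29700j² + 10890j + 1331 = 30(900j³ + 990j² + 363j + 44) + 11, so r³ ≡ 11 (mod 30).

[⇐] Conversely, suppose r³ ≡ 11 (mod 30). The only residue r in {0, …, 29} with r³ ≡ 11 (mod 30) is r = 11, so r ≡ 11 (mod 30).

Both directions hold; the statement is true.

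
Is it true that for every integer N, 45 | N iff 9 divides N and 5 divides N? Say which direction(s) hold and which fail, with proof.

Both implications hold.

(⇒) If 45 ∣ N, write N = 45q. Since 45 = 5·9, N = 9·(5q), so 9 ∣ N; and since 45 = 9·5, N = 5·(9q), so 5 ∣ N.

(⇐) Suppose 9 ∣ N and 5 ∣ N. Any common multiple of 9 and 5 is a multiple of their lcm; here gcd(9, 5) = 1, so lcm(9, 5) = 9·5 = 45, so 45 ∣ N.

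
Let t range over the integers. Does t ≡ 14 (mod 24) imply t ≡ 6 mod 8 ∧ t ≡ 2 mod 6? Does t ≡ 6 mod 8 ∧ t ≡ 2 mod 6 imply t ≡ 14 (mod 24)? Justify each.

Both directions hold; the statement is true.

(→) Suppose t ≡ 14 (mod 24); write t = 24j + 14. Since 8 ∣ 24, reducing mod 8 gives t ≡ 14 ≡ 6 (mod 8); since 6 ∣ 24, reducing mod 6 gives t ≡ 14 ≡ 2 (mod 6).

(←) Conversely, if t ≡ 6 (mod 8) and t ≡ 2 (mod 6), then by the Chinese remainder theorem t ≡ 14 (mod 24). This is exactly t ≡ 14 (mod 24).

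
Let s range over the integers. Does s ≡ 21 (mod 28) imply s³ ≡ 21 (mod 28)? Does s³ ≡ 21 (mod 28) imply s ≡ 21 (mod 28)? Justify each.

Forward direction. Suppose s ≡ 21 (mod 28). Write s = 28j + 21. Then (28j + 21)³ = 21952j³ + 49392j² + 37044j + 9261 = 28(784j³ + 1764j² + 1323j + 330) + 21, so s³ ≡ 21 (mod 28).

Converse. Suppose s³ ≡ 21 (mod 28). The only residue r in {0, …, 27} with r³ ≡ 21 (mod 28) is r = 21, so s ≡ 21 (mod 28).

Equivalent; both directions hold.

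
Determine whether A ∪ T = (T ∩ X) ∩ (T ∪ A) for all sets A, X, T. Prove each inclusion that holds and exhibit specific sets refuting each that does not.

(⟹) This inclusion fails. Take A = {1}, X = ∅, T = ∅; then 1 ∈ A ∪ T but 1 ∉ (T ∩ X) ∩ (T ∪ A).

(⟸) Let x ∈ (T ∩ X) ∩ (T ∪ A). Then either x ∈ X ∩ T and x ∉ A; or x ∈ A ∩ X ∩ T. In each case x ∈ A ∪ T, so (T ∩ X) ∩ (T ∪ A) ⊆ A ∪ T.

(⊆) fails; (⊇) holds.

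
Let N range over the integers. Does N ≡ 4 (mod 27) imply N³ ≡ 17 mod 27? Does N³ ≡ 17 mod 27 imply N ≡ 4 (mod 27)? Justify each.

Forward direction. This fails: take N = 4. Then 4 ≡ 4 (mod 27), but 4³ = 64 ≡ 10 (mod 27), not 17.

Converse. This fails: take N = 5. Then 5³ = 125 ≡ 17 (mod 27), yet 5 ≡ 5 (mod 27), not 4.

Neither implication holds.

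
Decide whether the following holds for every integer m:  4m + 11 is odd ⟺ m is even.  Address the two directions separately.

(⇒) fails; (⇐) holds.

[⇒] This fails: take m = 5. Then 4m + 11 = 31, which is odd, yet m = 5 is odd, not even.

[⇐] Suppose m is even. Since 4 is even, 4m is even for every m, so 4m + 11 has the same parity as 11, which is odd. Hence 4m + 11 is odd.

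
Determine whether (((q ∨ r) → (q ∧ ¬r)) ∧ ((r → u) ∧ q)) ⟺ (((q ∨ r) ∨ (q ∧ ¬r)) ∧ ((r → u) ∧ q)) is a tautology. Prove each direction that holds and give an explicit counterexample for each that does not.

The forward direction holds; the converse fails.

Forward direction. Assume the antecedent. If u is true, the antecedent forces (u = T, q = T, r = F), and the consequent holds there. If u is false, the antecedent forces (u = F, q = T, r = F), and the consequent holds there. Either way the consequent holds.

Converse. This fails. Under u = T, q = T, r = T, the left side is false but the right side is true.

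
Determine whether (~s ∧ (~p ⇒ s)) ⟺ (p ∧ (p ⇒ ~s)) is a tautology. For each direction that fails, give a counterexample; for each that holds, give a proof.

(⟹) Assume the antecedent. If s is true, the antecedent cannot hold. If s is false, the antecedent forces (s = F, p = T), and p ∧ (p ⇒ ~s) holds there. Either way p ∧ (p ⇒ ~s) holds.

(⟸) Assume the antecedent. If s is true, the antecedent cannot hold. If s is false, the antecedent forces (s = F, p = T), and ~s ∧ (~p ⇒ s) holds there. Either way ~s ∧ (~p ⇒ s) holds.

Both implications hold.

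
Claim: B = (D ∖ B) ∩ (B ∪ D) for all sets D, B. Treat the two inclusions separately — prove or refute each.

(⟹) This inclusion fails. Take D = ∅, B = {1}; then 1 ∈ B but 1 ∉ (D ∖ B) ∩ (B ∪ D).

(⟸) This inclusion fails. Take D = {1}, B = ∅; then 1 ∈ (D ∖ B) ∩ (B ∪ D) but 1 ∉ B.

Both inclusions fail.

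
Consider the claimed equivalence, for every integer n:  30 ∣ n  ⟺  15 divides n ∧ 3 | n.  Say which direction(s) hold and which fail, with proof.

Not equivalent: only (⇒) holds.

Forward direction. If 30 ∣ n, write n = 30q. Since 30 = 2·15, n = 15·(2q), so 15 ∣ n; and since 30 = 10·3, n = 3·(10q), so 3 ∣ n.

Converse. This fails: take n = 15. Both 15 ∣ 15 and 3 ∣ 15, yet 15 is not a multiple of 30 (since 15 = 0·30 + 15), so 30 ∤ 15.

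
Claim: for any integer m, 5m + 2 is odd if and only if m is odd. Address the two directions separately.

Both directions hold.

Forward direction. Suppose 5m + 2 is odd. Since 5 is odd, 5m and m have the same parity, so 5m + 2 ≡ m + 2 (mod 2). As 2 is even, 5m + 2 is odd exactly when m is odd. Thus m is odd.

Converse. Suppose m is odd; write m = 2j + 1. Then 5m + 2 = 5·(2j + 1) + 2 = 2·5j + 7, which is odd.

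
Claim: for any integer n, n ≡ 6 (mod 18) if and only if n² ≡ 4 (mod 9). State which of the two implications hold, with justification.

Neither implication holds.

[⇒] This fails: take n = 6. Then 6 ≡ 6 (mod 18), but 6² = 36 ≡ 0 (mod 9), not 4.

[⇐] This fails: take n = 2. Then 2² = 4 ≡ 4 (mod 9), yet 2 ≡ 2 (mod 18), not 6.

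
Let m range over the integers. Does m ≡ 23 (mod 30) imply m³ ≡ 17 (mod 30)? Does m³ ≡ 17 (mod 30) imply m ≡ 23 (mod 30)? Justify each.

(⟹) Suppose m ≡ 23 (mod 30). Write m = 30j + 23. Then (30j + 23)³ = 27000j³ + 62100j² + 47610j + 12167 = 30(900j³ + 2070j² + 1587j + 405) + 17, so m³ ≡ 17 (mod 30).

(⟸) Conversely, suppose m³ ≡ 17 (mod 30). The only residue r in {0, …, 29} with r³ ≡ 17 (mod 30) is r = 23, so m ≡ 23 (mod 30).

Both implications hold.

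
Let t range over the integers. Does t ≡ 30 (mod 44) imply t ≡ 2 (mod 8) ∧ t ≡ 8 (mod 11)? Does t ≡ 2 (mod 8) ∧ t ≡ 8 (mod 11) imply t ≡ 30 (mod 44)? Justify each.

(→) This fails: t = 30 gives 30 ≡ 30 (mod 44) but 30 ≡ 6 (mod 8), so the conjunction on the right does not hold.

(←) Conversely, if t ≡ 2 (mod 8) and t ≡ 8 (mod 11), then by the Chinese remainder theorem t ≡ 74 (mod 88). Since 74 ≡ 30 (mod 44) and 44 ∣ 88, we get t ≡ 30 (mod 44).

Only the reverse direction holds.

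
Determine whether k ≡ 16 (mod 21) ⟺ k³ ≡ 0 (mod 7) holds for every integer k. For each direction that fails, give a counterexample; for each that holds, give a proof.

(⇒) This fails: take k = 16. Then 16 ≡ 16 (mod 21), but 16³ = 4096 ≡ 1 (mod 7), not 0.

(⇐) This fails: take k = 0. Then 0³ = 0 ≡ 0 (mod 7), yet 0 ≡ 0 (mod 21), not 16.

Both directions fail.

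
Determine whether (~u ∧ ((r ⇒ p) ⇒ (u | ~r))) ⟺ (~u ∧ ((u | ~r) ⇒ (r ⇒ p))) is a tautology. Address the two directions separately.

Only the forward direction holds.

(⟹) Assume the antecedent. If u is true, the antecedent cannot hold. If u is false, ~u ∧ ((u | ~r) ⇒ (r ⇒ p)) reduces to true regardless of the other variables. Either way ~u ∧ ((u | ~r) ⇒ (r ⇒ p)) holds.

(⟸) This fails. Under u = F, r = T, p = T, the left side is false but the right side is true.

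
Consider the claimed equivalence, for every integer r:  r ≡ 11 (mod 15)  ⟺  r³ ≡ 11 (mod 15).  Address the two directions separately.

(←) Suppose r³ ≡ 11 (mod 15). The only residue r in {0, …, 14} with r³ ≡ 11 (mod 15) is r = 11, so r ≡ 11 (mod 15).

(→) Suppose r ≡ 11 (mod 15). Write r = 15j + 11. Then (15j + 11)³ = 3375j³ + 7425j² + 5445j + 1331 = 15(225j³ + 495j² + 363j + 88) + 11, so r³ ≡ 11 (mod 15).

Both implications hold.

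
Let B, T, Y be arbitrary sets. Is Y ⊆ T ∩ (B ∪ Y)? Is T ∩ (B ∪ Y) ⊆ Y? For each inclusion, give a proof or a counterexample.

Neither inclusion holds.

(⟹) This inclusion fails. Take B = ∅, T = ∅, Y = {1}; then 1 ∈ Y but 1 ∉ T ∩ (B ∪ Y).

(⟸) This inclusion fails. Take B = {1}, T = {1}, Y = ∅; then 1 ∈ T ∩ (B ∪ Y) but 1 ∉ Y.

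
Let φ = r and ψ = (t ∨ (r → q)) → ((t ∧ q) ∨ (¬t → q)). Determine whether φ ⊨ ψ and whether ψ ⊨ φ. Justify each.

The forward direction holds; the converse fails.

(→) Assume the antecedent. If r is true, the consequent reduces to true regardless of the other variables. If r is false, the antecedent cannot hold. Either way the consequent holds.

(←) This fails. Under r = F, t = T, q = F, the left side is false but the right side is true.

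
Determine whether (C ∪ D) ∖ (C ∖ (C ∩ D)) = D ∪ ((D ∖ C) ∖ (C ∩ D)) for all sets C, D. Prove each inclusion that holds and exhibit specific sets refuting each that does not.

Forward inclusion. Let x ∈ (C ∪ D) ∖ (C ∖ (C ∩ D)). Then either x ∈ D and x ∉ C; or x ∈ C ∩ D. In each case x ∈ D ∪ ((D ∖ C) ∖ (C ∩ D)), so (C ∪ D) ∖ (C ∖ (C ∩ D)) ⊆ D ∪ ((D ∖ C) ∖ (C ∩ D)).

Reverse inclusion. Let x ∈ D ∪ ((D ∖ C) ∖ (C ∩ D)). Then either x ∈ D and x ∉ C; or x ∈ C ∩ D. In each case x ∈ (C ∪ D) ∖ (C ∖ (C ∩ D)), so D ∪ ((D ∖ C) ∖ (C ∩ D)) ⊆ (C ∪ D) ∖ (C ∖ (C ∩ D)).

Both inclusions hold.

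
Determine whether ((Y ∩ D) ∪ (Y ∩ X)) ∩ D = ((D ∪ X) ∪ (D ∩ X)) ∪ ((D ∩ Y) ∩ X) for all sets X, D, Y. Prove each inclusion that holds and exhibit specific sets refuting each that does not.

(⊆) Let x ∈ ((Y ∩ D) ∪ (Y ∩ X)) ∩ D. Then either x ∈ D ∩ Y and x ∉ X; or x ∈ X ∩ D ∩ Y. In each case x ∈ ((D ∪ X) ∪ (D ∩ X)) ∪ ((D ∩ Y) ∩ X), so ((Y ∩ D) ∪ (Y ∩ X)) ∩ D ⊆ ((D ∪ X) ∪ (D ∩ X)) ∪ ((D ∩ Y) ∩ X).

(⊇) This inclusion fails. Take X = {1}, D = ∅, Y = ∅; then 1 ∈ ((D ∪ X) ∪ (D ∩ X)) ∪ ((D ∩ Y) ∩ X) but 1 ∉ ((Y ∩ D) ∪ (Y ∩ X)) ∩ D.

(⊆) holds; (⊇) fails.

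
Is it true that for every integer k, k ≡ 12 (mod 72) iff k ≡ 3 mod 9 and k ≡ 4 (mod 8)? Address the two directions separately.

(⇒) Suppose k ≡ 12 (mod 72); write k = 72j + 12. Since 9 ∣ 72, reducing mod 9 gives k ≡ 12 ≡ 3 (mod 9); since 8 ∣ 72, reducing mod 8 gives k ≡ 12 ≡ 4 (mod 8).

(⇐) Conversely, if k ≡ 3 (mod 9) and k ≡ 4 (mod 8), then by the Chinese remainder theorem k ≡ 12 (mod 72). This is exactly k ≡ 12 (mod 72).

Both directions hold.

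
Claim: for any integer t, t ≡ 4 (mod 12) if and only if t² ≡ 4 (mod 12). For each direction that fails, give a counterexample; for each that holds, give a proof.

Not equivalent: only (⇒) holds.

(→) Suppose t ≡ 4 (mod 12). Write t = 12j + 4. Then (12j + 4)² = 144j² + 96j + 16 = 12(12j² + 8j + 1) + 4, so t² ≡ 4 (mod 12).

(←) This fails: take t = 2. Then 2² = 4 ≡ 4 (mod 12), yet 2 ≡ 2 (mod 12), not 4.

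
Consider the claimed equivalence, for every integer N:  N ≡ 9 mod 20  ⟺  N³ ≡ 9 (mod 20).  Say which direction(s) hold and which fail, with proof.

Both directions hold; the statement is true.

[⇒] Suppose N ≡ 9 mod 20. Write N = 20j + 9. Then (20j + 9)³ = 8000j³ + 10800j² + 4860j + 729 = 20(400j³ + 540j² + 243j + 36) + 9, so N³ ≡ 9 (mod 20).

[⇐] Conversely, suppose N³ ≡ 9 (mod 20). The only residue r in {0, …, 19} with r³ ≡ 9 (mod 20) is r = 9, so N ≡ 9 (mod 20).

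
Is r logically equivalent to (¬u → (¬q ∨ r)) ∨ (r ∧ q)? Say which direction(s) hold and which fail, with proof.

Only the forward direction holds.

(→) Assume the antecedent. If q is true, the antecedent forces (q = T, u = F, r = T) or (q = T, u = T, r = T), and (¬u → (¬q ∨ r)) ∨ (r ∧ q) holds there. If q is false, (¬u → (¬q ∨ r)) ∨ (r ∧ q) reduces to true regardless of the other variables. Either way (¬u → (¬q ∨ r)) ∨ (r ∧ q) holds.

(←) This fails. Under q = F, u = F, r = F, the left side is false but the right side is true.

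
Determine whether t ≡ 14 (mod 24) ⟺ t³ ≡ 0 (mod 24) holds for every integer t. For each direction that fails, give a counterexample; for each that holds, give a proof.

(⟹) This fails: take t = 14. Then 14 ≡ 14 (mod 24), but 14³ = 2744 ≡ 8 (mod 24), not 0.

(⟸) This fails: take t = 0. Then 0³ = 0 ≡ 0 (mod 24), yet 0 ≡ 0 (mod 24), not 14.

Both directions fail.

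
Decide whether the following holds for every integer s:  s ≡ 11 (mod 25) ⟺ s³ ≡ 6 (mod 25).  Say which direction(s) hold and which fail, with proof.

(⟹) Suppose s ≡ 11 (mod 25). Write s = 25j + 11. Then (25j + 11)³ = 15625j³ + 20625j² + 9075j + 1331 = 25(625j³ + 825j² + 363j + 53) + 6, so s³ ≡ 6 (mod 25).

(⟸) Conversely, suppose s³ ≡ 6 (mod 25). The only residue r in {0, …, 24} with r³ ≡ 6 (mod 25) is r = 11, so s ≡ 11 (mod 25).

Both implications hold.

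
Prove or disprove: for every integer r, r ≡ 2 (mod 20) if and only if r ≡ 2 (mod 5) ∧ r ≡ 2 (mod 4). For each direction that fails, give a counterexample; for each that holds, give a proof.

Equivalent; both directions hold.

Forward direction. Suppose r ≡ 2 (mod 20); write r = 20j + 2. Since 5 ∣ 20, reducing mod 5 gives r ≡ 2 (mod 5); since 4 ∣ 20, reducing mod 4 gives r ≡ 2 (mod 4).

Converse. If r ≡ 2 (mod 5) and r ≡ 2 (mod 4), then by the Chinese remainder theorem r ≡ 2 (mod 20). This is exactly r ≡ 2 (mod 20).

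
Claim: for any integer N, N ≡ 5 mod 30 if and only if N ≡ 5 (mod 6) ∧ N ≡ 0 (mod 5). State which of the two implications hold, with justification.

(⇒) Suppose N ≡ 5 (mod 30); write N = 30j + 5. Since 6 ∣ 30, reducing mod 6 gives N ≡ 5 (mod 6); since 5 ∣ 30, reducing mod 5 gives N ≡ 5 ≡ 0 (mod 5).

(⇐) Conversely, if N ≡ 5 (mod 6) and N ≡ 0 (mod 5), then by the Chinese remainder theorem N ≡ 5 (mod 30). This is exactly N ≡ 5 (mod 30).

Both directions hold.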